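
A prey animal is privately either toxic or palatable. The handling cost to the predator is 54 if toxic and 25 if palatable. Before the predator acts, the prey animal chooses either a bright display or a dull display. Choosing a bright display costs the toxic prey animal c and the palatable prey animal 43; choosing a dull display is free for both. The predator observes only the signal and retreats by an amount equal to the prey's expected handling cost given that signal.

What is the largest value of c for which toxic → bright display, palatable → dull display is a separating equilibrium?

29

Under separation: bright display → toxic (pays 54); dull display → palatable (pays 25).
Palatable: 25 − 0 = 25 ≥ 54 − 43 = 11. Holds regardless of c. ✓
Toxic: 54 − c ≥ 25 − 0, so c ≤ 54 − 25 = 29.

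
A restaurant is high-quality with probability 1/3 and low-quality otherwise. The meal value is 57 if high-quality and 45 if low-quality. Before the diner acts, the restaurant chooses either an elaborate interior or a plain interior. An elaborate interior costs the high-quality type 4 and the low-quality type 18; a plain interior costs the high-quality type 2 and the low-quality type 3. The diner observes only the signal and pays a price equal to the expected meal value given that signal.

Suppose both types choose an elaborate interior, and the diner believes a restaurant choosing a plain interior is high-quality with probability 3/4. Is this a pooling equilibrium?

At the pooled signal (elaborate interior) the diner holds the prior 1/3 and pays 1/3·57 + 2/3·45 = 49. Off-path (plain interior) belief 3/4 gives 3/4·57 + 1/4·45 = 54.
High-quality: elaborate interior gives 49 − 4 = 45; plain interior gives 54 − 2 = 52. Deviates. ✗
Low-quality: elaborate interior gives 49 − 18 = 31; plain interior gives 54 − 3 = 51. Deviates. ✗

No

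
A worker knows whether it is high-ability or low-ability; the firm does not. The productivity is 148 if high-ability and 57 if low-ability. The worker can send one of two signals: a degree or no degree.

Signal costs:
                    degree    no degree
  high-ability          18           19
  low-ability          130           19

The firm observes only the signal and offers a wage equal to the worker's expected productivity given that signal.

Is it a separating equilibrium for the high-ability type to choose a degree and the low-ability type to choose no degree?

Yes

Under separation the firm infers type exactly: degree → high-ability (pays 148), no degree → low-ability (pays 57).
High-ability: degree gives 148 − 18 = 130; no degree gives 57 − 19 = 38. No deviation. ✓
Low-ability: no degree gives 57 − 19 = 38; degree gives 148 − 130 = 18. No deviation. ✓
Neither type gains from mimicking the other.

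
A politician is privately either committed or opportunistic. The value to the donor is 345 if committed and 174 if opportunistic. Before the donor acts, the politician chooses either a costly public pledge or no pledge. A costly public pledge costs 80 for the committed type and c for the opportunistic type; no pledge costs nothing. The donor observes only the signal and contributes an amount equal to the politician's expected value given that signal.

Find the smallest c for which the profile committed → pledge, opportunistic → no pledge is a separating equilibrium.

Under separation: pledge → committed (pays 345); no pledge → opportunistic (pays 174).
Committed: 345 − 80 = 265 ≥ 174 − 0 = 174. Holds regardless of c. ✓
Opportunistic: 174 − 0 ≥ 345 − c, so c ≥ 345 − 174 = 171.

171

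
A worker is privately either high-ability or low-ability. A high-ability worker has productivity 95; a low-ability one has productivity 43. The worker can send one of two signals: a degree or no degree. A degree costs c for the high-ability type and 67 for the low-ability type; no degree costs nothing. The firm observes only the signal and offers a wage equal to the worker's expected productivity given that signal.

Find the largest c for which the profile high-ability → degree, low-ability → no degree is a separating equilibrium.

52

Under separation: degree → high-ability (pays 95); no degree → low-ability (pays 43).
Low-ability: 43 − 0 = 43 ≥ 95 − 67 = 28. Holds regardless of c. ✓
High-ability: 95 − c ≥ 43 − 0, so c ≤ 95 − 43 = 52.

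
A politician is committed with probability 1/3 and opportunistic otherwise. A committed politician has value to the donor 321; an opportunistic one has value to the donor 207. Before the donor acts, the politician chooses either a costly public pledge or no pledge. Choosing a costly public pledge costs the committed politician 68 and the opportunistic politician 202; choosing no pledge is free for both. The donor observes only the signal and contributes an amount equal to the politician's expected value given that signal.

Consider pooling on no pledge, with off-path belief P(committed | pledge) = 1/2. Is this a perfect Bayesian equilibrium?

At the pooled signal (no pledge) the donor holds the prior 1/3 and pays 1/3·321 + 2/3·207 = 245. Off-path (pledge) belief 1/2 gives 1/2·321 + 1/2·207 = 264.
Committed: no pledge gives 245 − 0 = 245; pledge gives 264 − 68 = 196. Stays. ✓
Opportunistic: no pledge gives 245 − 0 = 245; pledge gives 264 − 202 = 62. Stays. ✓

Yes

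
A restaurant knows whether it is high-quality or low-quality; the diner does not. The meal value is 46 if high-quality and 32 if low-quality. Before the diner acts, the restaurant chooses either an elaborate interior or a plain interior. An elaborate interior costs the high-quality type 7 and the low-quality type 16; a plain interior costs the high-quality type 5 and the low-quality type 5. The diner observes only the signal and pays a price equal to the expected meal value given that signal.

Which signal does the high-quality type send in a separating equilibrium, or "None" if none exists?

Try high-quality → elaborate interior, low-quality → plain interior:
  If types separate, elaborate interior earns payment 46 and plain interior earns 32.
  High-quality: elaborate interior gives 46 − 7 = 39; plain interior gives 32 − 5 = 27. No deviation. ✓
  Low-quality: plain interior gives 32 − 5 = 27; elaborate interior gives 46 − 16 = 30. Would deviate. ✗
Try high-quality → plain interior, low-quality → elaborate interior:
  If types separate, plain interior earns payment 46 and elaborate interior earns 32.
  High-quality: plain interior gives 46 − 5 = 41; elaborate interior gives 32 − 7 = 25. No deviation. ✓
  Low-quality: elaborate interior gives 32 − 16 = 16; plain interior gives 46 − 5 = 41. Would deviate. ✗
Neither assignment is incentive-compatible.

None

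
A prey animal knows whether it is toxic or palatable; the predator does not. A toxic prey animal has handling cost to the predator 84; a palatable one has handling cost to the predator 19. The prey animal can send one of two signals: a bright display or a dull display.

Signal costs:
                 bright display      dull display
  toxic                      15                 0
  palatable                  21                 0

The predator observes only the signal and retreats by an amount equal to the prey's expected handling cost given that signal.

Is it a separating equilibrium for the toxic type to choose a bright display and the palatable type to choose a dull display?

No

If types separate, bright display earns payment 84 and dull display earns 19.
Toxic: bright display gives 84 − 15 = 69; dull display gives 19 − 0 = 19. No deviation. ✓
Palatable: dull display gives 19 − 0 = 19; bright display gives 84 − 21 = 63. Would deviate. ✗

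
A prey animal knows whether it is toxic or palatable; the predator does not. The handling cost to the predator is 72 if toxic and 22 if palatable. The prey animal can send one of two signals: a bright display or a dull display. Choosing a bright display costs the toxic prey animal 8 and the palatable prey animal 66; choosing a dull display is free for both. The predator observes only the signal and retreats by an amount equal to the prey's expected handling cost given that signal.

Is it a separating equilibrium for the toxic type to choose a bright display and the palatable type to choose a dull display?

Yes

If types separate, bright display earns payment 72 and dull display earns 22.
Toxic: bright display gives 72 − 8 = 64; dull display gives 22 − 0 = 22. No deviation. ✓
Palatable: dull display gives 22 − 0 = 22; bright display gives 72 − 66 = 6. No deviation. ✓
Neither type gains from mimicking the other.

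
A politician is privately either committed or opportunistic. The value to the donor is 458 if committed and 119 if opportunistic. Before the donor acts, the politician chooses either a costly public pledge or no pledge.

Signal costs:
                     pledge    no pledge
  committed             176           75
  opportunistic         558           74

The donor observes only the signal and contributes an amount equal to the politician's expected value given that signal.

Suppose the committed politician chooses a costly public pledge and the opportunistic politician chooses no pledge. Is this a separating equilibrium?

Under separation the donor infers type exactly: pledge → committed (pays 458), no pledge → opportunistic (pays 119).
Committed: pledge gives 458 − 176 = 282; no pledge gives 119 − 75 = 44. No deviation. ✓
Opportunistic: no pledge gives 119 − 74 = 45; pledge gives 458 − 558 = -100. No deviation. ✓
Both incentive constraints hold.

Yes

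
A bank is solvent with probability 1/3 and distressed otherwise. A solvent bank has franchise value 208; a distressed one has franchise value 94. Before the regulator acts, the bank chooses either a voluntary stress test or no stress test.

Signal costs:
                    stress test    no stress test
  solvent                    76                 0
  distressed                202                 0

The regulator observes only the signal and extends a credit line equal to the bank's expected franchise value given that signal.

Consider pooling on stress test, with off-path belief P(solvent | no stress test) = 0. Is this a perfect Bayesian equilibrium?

No

On the equilibrium path (stress test) the regulator holds the prior 1/3 and pays 1/3·208 + 2/3·94 = 132. Off-path (no stress test) belief 0 gives 0·208 + 1·94 = 94.
Solvent: stress test gives 132 − 76 = 56; no stress test gives 94 − 0 = 94. Deviates. ✗
Distressed: stress test gives 132 − 202 = -70; no stress test gives 94 − 0 = 94. Deviates. ✗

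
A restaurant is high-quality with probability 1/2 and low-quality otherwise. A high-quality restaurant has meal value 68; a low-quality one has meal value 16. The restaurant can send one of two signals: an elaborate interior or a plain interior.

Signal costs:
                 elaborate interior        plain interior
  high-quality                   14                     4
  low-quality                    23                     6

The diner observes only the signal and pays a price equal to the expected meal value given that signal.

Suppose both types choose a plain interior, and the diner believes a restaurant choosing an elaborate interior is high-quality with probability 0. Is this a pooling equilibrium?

At the pooled signal (plain interior) the diner holds the prior 1/2 and pays 1/2·68 + 1/2·16 = 42. Off-path (elaborate interior) belief 0 gives 0·68 + 1·16 = 16.
High-quality: plain interior gives 42 − 4 = 38; elaborate interior gives 16 − 14 = 2. Stays. ✓
Low-quality: plain interior gives 42 − 6 = 36; elaborate interior gives 16 − 23 = -7. Stays. ✓

Yes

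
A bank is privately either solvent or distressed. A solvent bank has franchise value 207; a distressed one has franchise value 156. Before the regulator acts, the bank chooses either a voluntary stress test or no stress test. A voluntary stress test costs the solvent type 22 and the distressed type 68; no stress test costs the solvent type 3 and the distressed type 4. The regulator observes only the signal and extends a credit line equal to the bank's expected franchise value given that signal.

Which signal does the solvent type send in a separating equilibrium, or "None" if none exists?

Try solvent → stress test, distressed → no stress test:
  If types separate, stress test earns payment 207 and no stress test earns 156.
  Solvent: stress test gives 207 − 22 = 185; no stress test gives 156 − 3 = 153. No deviation. ✓
  Distressed: no stress test gives 156 − 4 = 152; stress test gives 207 − 68 = 139. No deviation. ✓
Both hold — the solvent type sends stress test.

stress test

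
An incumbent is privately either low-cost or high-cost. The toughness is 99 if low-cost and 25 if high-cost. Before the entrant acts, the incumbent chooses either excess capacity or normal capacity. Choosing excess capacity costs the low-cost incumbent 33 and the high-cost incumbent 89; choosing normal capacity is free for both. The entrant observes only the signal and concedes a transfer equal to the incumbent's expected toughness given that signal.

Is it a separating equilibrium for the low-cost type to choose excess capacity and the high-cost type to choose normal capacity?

Under separation the entrant infers type exactly: excess capacity → low-cost (pays 99), normal capacity → high-cost (pays 25).
Low-cost: excess capacity gives 99 − 33 = 66; normal capacity gives 25 − 0 = 25. No deviation. ✓
High-cost: normal capacity gives 25 − 0 = 25; excess capacity gives 99 − 89 = 10. No deviation. ✓
Neither type gains from mimicking the other.

Yes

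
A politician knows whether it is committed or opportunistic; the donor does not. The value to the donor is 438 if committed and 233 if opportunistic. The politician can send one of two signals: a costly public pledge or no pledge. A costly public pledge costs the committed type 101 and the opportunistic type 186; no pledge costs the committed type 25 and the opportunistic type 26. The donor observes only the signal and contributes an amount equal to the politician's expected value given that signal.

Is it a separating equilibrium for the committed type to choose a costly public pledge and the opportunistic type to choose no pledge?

No

If types separate, pledge earns payment 438 and no pledge earns 233.
Committed: pledge gives 438 − 101 = 337; no pledge gives 233 − 25 = 208. No deviation. ✓
Opportunistic: no pledge gives 233 − 26 = 207; pledge gives 438 − 186 = 252. Would deviate. ✗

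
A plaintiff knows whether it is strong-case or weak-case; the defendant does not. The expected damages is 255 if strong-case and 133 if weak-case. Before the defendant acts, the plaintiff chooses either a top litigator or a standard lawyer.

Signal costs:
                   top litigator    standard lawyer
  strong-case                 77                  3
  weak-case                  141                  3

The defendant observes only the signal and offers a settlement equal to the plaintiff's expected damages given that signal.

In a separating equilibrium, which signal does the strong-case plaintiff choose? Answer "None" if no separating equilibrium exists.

Try strong-case → top litigator, weak-case → standard lawyer:
  Under separation the defendant infers type exactly: top litigator → strong-case (pays 255), standard lawyer → weak-case (pays 133).
  Strong-case: top litigator gives 255 − 77 = 178; standard lawyer gives 133 − 3 = 130. No deviation. ✓
  Weak-case: standard lawyer gives 133 − 3 = 130; top litigator gives 255 − 141 = 114. No deviation. ✓
Both hold — the strong-case type sends top litigator.

top litigator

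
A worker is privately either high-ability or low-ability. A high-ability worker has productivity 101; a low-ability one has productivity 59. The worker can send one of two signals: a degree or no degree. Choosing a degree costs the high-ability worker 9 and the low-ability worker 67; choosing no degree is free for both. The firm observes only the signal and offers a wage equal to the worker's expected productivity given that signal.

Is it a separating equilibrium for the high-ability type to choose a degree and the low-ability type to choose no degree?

If types separate, degree earns payment 101 and no degree earns 59.
High-ability: degree gives 101 − 9 = 92; no degree gives 59 − 0 = 59. No deviation. ✓
Low-ability: no degree gives 59 − 0 = 59; degree gives 101 − 67 = 34. No deviation. ✓
Both incentive constraints hold.

Yes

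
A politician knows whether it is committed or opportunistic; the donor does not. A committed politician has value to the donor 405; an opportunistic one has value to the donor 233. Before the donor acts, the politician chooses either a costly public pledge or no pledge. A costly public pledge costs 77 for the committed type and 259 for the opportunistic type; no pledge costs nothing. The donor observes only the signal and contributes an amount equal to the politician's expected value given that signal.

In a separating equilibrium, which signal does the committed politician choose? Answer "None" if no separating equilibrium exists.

Try committed → pledge, opportunistic → no pledge:
  Under separation the donor infers type exactly: pledge → committed (pays 405), no pledge → opportunistic (pays 233).
  Committed: pledge gives 405 − 77 = 328; no pledge gives 233 − 0 = 233. No deviation. ✓
  Opportunistic: no pledge gives 233 − 0 = 233; pledge gives 405 − 259 = 146. No deviation. ✓
Both hold — the committed type sends pledge.

pledge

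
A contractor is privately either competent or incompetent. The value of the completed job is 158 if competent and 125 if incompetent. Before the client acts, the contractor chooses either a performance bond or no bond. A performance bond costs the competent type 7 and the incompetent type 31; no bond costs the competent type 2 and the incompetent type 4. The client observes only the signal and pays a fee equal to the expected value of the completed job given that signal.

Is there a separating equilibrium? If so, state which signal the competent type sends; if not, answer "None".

None

Try competent → bond, incompetent → no bond:
  If types separate, bond earns payment 158 and no bond earns 125.
  Competent: bond gives 158 − 7 = 151; no bond gives 125 − 2 = 123. No deviation. ✓
  Incompetent: no bond gives 125 − 4 = 121; bond gives 158 − 31 = 127. Would deviate. ✗
Try competent → no bond, incompetent → bond:
  If types separate, no bond earns payment 158 and bond earns 125.
  Competent: no bond gives 158 − 2 = 156; bond gives 125 − 7 = 118. No deviation. ✓
  Incompetent: bond gives 125 − 31 = 94; no bond gives 158 − 4 = 154. Would deviate. ✗
Neither assignment is incentive-compatible.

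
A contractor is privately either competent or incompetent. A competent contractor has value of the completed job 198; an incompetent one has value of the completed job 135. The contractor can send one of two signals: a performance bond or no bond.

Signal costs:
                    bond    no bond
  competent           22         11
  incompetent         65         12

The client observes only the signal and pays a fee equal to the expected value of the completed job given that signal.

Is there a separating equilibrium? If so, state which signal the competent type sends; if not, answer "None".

None

Try competent → bond, incompetent → no bond:
  If types separate, bond earns payment 198 and no bond earns 135.
  Competent: bond gives 198 − 22 = 176; no bond gives 135 − 11 = 124. No deviation. ✓
  Incompetent: no bond gives 135 − 12 = 123; bond gives 198 − 65 = 133. Would deviate. ✗
Try competent → no bond, incompetent → bond:
  If types separate, no bond earns payment 198 and bond earns 135.
  Competent: no bond gives 198 − 11 = 187; bond gives 135 − 22 = 113. No deviation. ✓
  Incompetent: bond gives 135 − 65 = 70; no bond gives 198 − 12 = 186. Would deviate. ✗
Neither assignment is incentive-compatible.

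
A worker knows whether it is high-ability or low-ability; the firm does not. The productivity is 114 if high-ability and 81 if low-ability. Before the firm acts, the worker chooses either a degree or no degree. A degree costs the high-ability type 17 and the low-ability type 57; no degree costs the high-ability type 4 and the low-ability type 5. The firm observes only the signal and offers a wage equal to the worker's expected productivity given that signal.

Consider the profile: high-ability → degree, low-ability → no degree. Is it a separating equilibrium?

Yes

Under separation the firm infers type exactly: degree → high-ability (pays 114), no degree → low-ability (pays 81).
High-ability: degree gives 114 − 17 = 97; no degree gives 81 − 4 = 77. No deviation. ✓
Low-ability: no degree gives 81 − 5 = 76; degree gives 114 − 57 = 57. No deviation. ✓
Neither type gains from mimicking the other.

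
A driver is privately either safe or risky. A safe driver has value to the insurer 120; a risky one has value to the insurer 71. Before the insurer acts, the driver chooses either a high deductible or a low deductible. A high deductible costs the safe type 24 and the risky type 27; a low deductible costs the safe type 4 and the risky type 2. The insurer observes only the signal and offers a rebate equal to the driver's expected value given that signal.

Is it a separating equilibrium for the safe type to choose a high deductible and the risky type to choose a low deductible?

If types separate, high deductible earns payment 120 and low deductible earns 71.
Safe: high deductible gives 120 − 24 = 96; low deductible gives 71 − 4 = 67. No deviation. ✓
Risky: low deductible gives 71 − 2 = 69; high deductible gives 120 − 27 = 93. Would deviate. ✗

No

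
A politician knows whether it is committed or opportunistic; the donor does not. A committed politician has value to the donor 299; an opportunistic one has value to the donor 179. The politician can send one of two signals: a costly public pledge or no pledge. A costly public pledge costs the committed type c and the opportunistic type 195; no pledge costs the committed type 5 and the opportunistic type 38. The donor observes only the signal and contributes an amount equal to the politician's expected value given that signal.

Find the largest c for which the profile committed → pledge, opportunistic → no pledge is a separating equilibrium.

Under separation: pledge → committed (pays 299); no pledge → opportunistic (pays 179).
Opportunistic: 179 − 38 = 141 ≥ 299 − 195 = 104. Holds regardless of c. ✓
Committed: 299 − c ≥ 179 − 5, so c ≤ 299 − 174 = 125.

125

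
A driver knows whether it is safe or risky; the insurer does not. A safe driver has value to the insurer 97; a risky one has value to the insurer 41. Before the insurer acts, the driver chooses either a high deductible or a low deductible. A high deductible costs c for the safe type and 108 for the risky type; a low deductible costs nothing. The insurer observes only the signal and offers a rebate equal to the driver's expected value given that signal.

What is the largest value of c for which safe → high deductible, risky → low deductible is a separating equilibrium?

Under separation: high deductible → safe (pays 97); low deductible → risky (pays 41).
Risky: 41 − 0 = 41 ≥ 97 − 108 = -11. Holds regardless of c. ✓
Safe: 97 − c ≥ 41 − 0, so c ≤ 97 − 41 = 56.

56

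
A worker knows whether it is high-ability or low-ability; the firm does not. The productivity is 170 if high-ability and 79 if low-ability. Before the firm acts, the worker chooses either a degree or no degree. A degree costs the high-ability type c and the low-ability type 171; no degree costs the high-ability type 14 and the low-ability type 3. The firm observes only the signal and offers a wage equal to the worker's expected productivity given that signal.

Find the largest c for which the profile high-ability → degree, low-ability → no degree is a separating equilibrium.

Under separation: degree → high-ability (pays 170); no degree → low-ability (pays 79).
Low-ability: 79 − 3 = 76 ≥ 170 − 171 = -1. Holds regardless of c. ✓
High-ability: 170 − c ≥ 79 − 14, so c ≤ 170 − 65 = 105.

105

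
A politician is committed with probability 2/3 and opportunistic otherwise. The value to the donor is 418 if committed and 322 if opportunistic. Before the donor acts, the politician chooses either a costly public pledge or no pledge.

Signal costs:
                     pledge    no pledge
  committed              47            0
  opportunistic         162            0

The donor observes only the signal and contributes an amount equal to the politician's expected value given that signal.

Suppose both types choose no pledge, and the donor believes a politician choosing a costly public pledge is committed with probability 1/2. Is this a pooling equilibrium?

Yes

At the pooled signal (no pledge) the donor holds the prior 2/3 and pays 2/3·418 + 1/3·322 = 386. Off-path (pledge) belief 1/2 gives 1/2·418 + 1/2·322 = 370.
Committed: no pledge gives 386 − 0 = 386; pledge gives 370 − 47 = 323. Stays. ✓
Opportunistic: no pledge gives 386 − 0 = 386; pledge gives 370 − 162 = 208. Stays. ✓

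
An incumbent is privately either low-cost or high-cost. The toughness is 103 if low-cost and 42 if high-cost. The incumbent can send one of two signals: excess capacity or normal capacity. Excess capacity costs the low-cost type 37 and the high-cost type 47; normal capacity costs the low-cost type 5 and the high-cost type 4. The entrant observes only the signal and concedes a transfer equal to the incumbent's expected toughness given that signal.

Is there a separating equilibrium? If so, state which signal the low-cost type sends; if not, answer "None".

Try low-cost → excess capacity, high-cost → normal capacity:
  If types separate, excess capacity earns payment 103 and normal capacity earns 42.
  Low-cost: excess capacity gives 103 − 37 = 66; normal capacity gives 42 − 5 = 37. No deviation. ✓
  High-cost: normal capacity gives 42 − 4 = 38; excess capacity gives 103 − 47 = 56. Would deviate. ✗
Try low-cost → normal capacity, high-cost → excess capacity:
  If types separate, normal capacity earns payment 103 and excess capacity earns 42.
  Low-cost: normal capacity gives 103 − 5 = 98; excess capacity gives 42 − 37 = 5. No deviation. ✓
  High-cost: excess capacity gives 42 − 47 = -5; normal capacity gives 103 − 4 = 99. Would deviate. ✗
Neither assignment is incentive-compatible.

None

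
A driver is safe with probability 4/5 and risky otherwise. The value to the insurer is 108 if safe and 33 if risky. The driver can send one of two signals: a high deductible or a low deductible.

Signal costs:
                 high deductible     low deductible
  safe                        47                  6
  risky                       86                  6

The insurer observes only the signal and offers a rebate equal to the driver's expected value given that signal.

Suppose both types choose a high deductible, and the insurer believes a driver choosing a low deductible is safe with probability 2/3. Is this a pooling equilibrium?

No

On the equilibrium path (high deductible) the insurer holds the prior 4/5 and pays 4/5·108 + 1/5·33 = 93. Off-path (low deductible) belief 2/3 gives 2/3·108 + 1/3·33 = 83.
Safe: high deductible gives 93 − 47 = 46; low deductible gives 83 − 6 = 77. Deviates. ✗
Risky: high deductible gives 93 − 86 = 7; low deductible gives 83 − 6 = 77. Deviates. ✗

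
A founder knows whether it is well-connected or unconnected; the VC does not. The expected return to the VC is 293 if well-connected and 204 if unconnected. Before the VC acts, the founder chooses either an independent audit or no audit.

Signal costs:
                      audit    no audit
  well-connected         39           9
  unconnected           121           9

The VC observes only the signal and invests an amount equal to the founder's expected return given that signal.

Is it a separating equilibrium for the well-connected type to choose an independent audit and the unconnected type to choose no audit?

If types separate, audit earns payment 293 and no audit earns 204.
Well-connected: audit gives 293 − 39 = 254; no audit gives 204 − 9 = 195. No deviation. ✓
Unconnected: no audit gives 204 − 9 = 195; audit gives 293 − 121 = 172. No deviation. ✓
Both incentive constraints hold.

Yes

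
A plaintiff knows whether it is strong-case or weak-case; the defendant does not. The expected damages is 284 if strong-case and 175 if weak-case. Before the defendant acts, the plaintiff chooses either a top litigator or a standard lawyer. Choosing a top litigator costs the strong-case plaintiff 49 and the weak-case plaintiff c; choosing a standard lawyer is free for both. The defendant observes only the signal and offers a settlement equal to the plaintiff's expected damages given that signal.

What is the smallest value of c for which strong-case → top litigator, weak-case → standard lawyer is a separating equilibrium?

Under separation: top litigator → strong-case (pays 284); standard lawyer → weak-case (pays 175).
Strong-case: 284 − 49 = 235 ≥ 175 − 0 = 175. Holds regardless of c. ✓
Weak-case: 175 − 0 ≥ 284 − c, so c ≥ 284 − 175 = 109.

109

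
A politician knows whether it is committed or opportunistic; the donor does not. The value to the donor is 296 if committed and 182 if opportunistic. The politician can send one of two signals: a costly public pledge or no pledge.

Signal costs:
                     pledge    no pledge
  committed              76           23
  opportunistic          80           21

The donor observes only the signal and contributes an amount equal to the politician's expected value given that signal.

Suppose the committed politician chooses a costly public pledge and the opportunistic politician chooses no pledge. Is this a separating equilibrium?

No

If types separate, pledge earns payment 296 and no pledge earns 182.
Committed: pledge gives 296 − 76 = 220; no pledge gives 182 − 23 = 159. No deviation. ✓
Opportunistic: no pledge gives 182 − 21 = 161; pledge gives 296 − 80 = 216. Would deviate. ✗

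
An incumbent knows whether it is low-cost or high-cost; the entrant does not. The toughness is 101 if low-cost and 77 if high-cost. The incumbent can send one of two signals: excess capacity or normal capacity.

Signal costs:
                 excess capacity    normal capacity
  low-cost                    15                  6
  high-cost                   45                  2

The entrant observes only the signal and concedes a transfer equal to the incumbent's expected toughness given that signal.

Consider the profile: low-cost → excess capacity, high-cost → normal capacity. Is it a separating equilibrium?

Yes

Under separation the entrant infers type exactly: excess capacity → low-cost (pays 101), normal capacity → high-cost (pays 77).
Low-cost: excess capacity gives 101 − 15 = 86; normal capacity gives 77 − 6 = 71. No deviation. ✓
High-cost: normal capacity gives 77 − 2 = 75; excess capacity gives 101 − 45 = 56. No deviation. ✓
Both incentive constraints hold.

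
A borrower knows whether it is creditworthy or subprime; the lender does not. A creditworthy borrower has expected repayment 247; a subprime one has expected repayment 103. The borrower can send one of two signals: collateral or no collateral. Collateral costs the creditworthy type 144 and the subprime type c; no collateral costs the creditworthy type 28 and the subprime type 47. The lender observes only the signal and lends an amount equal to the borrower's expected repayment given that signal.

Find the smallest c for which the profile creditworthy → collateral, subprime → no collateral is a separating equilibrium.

Under separation: collateral → creditworthy (pays 247); no collateral → subprime (pays 103).
Creditworthy: 247 − 144 = 103 ≥ 103 − 28 = 75. Holds regardless of c. ✓
Subprime: 103 − 47 ≥ 247 − c, so c ≥ 247 − 56 = 191.

191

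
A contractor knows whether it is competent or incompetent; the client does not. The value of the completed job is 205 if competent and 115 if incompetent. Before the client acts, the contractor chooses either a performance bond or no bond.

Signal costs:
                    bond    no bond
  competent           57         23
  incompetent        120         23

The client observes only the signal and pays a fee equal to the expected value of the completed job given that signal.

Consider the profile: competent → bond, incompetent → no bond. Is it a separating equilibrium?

Yes

Under separation the client infers type exactly: bond → competent (pays 205), no bond → incompetent (pays 115).
Competent: bond gives 205 − 57 = 148; no bond gives 115 − 23 = 92. No deviation. ✓
Incompetent: no bond gives 115 − 23 = 92; bond gives 205 − 120 = 85. No deviation. ✓
Both incentive constraints hold.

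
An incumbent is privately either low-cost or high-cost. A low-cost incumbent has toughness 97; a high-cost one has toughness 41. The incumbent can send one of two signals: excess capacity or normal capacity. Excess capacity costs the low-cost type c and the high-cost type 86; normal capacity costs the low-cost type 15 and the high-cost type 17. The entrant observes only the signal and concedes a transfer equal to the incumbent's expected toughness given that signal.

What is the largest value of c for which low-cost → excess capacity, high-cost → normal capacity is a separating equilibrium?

71

Under separation: excess capacity → low-cost (pays 97); normal capacity → high-cost (pays 41).
High-cost: 41 − 17 = 24 ≥ 97 − 86 = 11. Holds regardless of c. ✓
Low-cost: 97 − c ≥ 41 − 15, so c ≤ 97 − 26 = 71.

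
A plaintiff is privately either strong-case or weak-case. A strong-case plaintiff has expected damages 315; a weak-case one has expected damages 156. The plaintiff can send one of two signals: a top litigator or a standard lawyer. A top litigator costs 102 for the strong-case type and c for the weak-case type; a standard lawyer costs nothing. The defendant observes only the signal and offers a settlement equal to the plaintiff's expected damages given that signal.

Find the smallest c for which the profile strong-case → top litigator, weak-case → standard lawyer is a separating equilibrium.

159

Under separation: top litigator → strong-case (pays 315); standard lawyer → weak-case (pays 156).
Strong-case: 315 − 102 = 213 ≥ 156 − 0 = 156. Holds regardless of c. ✓
Weak-case: 156 − 0 ≥ 315 − c, so c ≥ 315 − 156 = 159.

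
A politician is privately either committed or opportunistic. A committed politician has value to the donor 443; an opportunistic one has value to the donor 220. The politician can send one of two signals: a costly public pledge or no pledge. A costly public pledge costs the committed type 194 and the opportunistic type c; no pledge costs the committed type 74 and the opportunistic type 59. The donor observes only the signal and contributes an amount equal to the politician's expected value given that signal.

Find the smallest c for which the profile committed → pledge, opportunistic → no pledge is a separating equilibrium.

Under separation: pledge → committed (pays 443); no pledge → opportunistic (pays 220).
Committed: 443 − 194 = 249 ≥ 220 − 74 = 146. Holds regardless of c. ✓
Opportunistic: 220 − 59 ≥ 443 − c, so c ≥ 443 − 161 = 282.

282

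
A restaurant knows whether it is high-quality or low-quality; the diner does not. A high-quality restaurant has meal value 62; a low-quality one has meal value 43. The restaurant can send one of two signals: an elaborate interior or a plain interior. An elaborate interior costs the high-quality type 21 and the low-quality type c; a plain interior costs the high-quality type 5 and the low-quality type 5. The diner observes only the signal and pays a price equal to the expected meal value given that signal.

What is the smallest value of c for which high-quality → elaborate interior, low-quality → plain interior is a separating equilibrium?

24

Under separation: elaborate interior → high-quality (pays 62); plain interior → low-quality (pays 43).
High-quality: 62 − 21 = 41 ≥ 43 − 5 = 38. Holds regardless of c. ✓
Low-quality: 43 − 5 ≥ 62 − c, so c ≥ 62 − 38 = 24.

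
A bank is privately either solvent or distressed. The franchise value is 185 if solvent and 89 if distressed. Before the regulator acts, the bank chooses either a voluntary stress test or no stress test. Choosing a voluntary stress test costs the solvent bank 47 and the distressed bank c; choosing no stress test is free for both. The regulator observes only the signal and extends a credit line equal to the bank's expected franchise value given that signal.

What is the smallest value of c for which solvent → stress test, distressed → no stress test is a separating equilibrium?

Under separation: stress test → solvent (pays 185); no stress test → distressed (pays 89).
Solvent: 185 − 47 = 138 ≥ 89 − 0 = 89. Holds regardless of c. ✓
Distressed: 89 − 0 ≥ 185 − c, so c ≥ 185 − 89 = 96.

96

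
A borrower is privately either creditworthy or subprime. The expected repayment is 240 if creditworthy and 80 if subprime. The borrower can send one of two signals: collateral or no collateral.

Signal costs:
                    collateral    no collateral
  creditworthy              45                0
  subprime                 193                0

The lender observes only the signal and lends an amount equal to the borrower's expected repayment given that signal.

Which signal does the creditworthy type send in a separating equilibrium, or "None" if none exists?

Try creditworthy → collateral, subprime → no collateral:
  If types separate, collateral earns payment 240 and no collateral earns 80.
  Creditworthy: collateral gives 240 − 45 = 195; no collateral gives 80 − 0 = 80. No deviation. ✓
  Subprime: no collateral gives 80 − 0 = 80; collateral gives 240 − 193 = 47. No deviation. ✓
Both hold — the creditworthy type sends collateral.

collateral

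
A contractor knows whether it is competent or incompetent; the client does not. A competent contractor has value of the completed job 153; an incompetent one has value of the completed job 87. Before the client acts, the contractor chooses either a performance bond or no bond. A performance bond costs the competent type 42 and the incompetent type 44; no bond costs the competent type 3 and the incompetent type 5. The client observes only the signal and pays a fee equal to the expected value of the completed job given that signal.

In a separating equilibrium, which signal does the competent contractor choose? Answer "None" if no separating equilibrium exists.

None

Try competent → bond, incompetent → no bond:
  Under separation the client infers type exactly: bond → competent (pays 153), no bond → incompetent (pays 87).
  Competent: bond gives 153 − 42 = 111; no bond gives 87 − 3 = 84. No deviation. ✓
  Incompetent: no bond gives 87 − 5 = 82; bond gives 153 − 44 = 109. Would deviate. ✗
Try competent → no bond, incompetent → bond:
  Under separation the client infers type exactly: no bond → competent (pays 153), bond → incompetent (pays 87).
  Competent: no bond gives 153 − 3 = 150; bond gives 87 − 42 = 45. No deviation. ✓
  Incompetent: bond gives 87 − 44 = 43; no bond gives 153 − 5 = 148. Would deviate. ✗
Neither assignment is incentive-compatible.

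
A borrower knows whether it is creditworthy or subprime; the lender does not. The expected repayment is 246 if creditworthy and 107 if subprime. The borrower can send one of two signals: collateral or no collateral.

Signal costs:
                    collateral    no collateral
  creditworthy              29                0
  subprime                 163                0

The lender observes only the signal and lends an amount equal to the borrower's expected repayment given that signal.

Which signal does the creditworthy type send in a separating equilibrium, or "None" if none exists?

collateral

Try creditworthy → collateral, subprime → no collateral:
  Under separation the lender infers type exactly: collateral → creditworthy (pays 246), no collateral → subprime (pays 107).
  Creditworthy: collateral gives 246 − 29 = 217; no collateral gives 107 − 0 = 107. No deviation. ✓
  Subprime: no collateral gives 107 − 0 = 107; collateral gives 246 − 163 = 83. No deviation. ✓
Both hold — the creditworthy type sends collateral.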